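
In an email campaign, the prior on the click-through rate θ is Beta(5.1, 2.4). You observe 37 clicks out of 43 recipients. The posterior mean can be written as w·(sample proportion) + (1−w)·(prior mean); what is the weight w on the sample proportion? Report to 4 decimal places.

The Beta prior is conjugate to a Binomial/Bernoulli likelihood; the update adds successes to α and failures to β.
Posterior mean = (α₀+k)/(α₀+β₀+n) = [n/(α₀+β₀+n)]·(k/n) + [(α₀+β₀)/(α₀+β₀+n)]·α₀/(α₀+β₀), so only n and the prior enter the weight.
The weight on the data is w = n/(α₀+β₀+n) = 43/(5.1+2.4+43) = 43/50.5 = 0.8515.

0.8515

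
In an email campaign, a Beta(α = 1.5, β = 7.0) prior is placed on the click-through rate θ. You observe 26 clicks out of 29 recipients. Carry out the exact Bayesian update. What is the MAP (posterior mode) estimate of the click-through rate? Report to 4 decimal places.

The Beta prior is conjugate to a Binomial/Bernoulli likelihood; the update adds successes to α and failures to β.
Posterior: Beta(α+k, β+n−k) = Beta(1.5+26, 7.0+3) = Beta(27.5, 10.0).
Mode of Beta(a,b) for a,b>1 is (a−1)/(a+b−2) = 26.5/35.5 = 0.7465.

0.7465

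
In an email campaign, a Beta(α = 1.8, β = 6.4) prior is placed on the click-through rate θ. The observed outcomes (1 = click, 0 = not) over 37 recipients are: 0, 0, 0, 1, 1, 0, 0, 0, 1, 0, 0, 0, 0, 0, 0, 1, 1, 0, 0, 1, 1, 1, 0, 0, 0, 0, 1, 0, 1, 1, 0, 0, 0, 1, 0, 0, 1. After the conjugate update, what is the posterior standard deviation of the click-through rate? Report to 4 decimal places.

0.0690

The Beta prior is conjugate to a Binomial/Bernoulli likelihood; the update adds successes to α and failures to β.
Posterior: Beta(α+k, β+n−k) = Beta(1.8+13, 6.4+24) = Beta(14.8, 30.4).
Var = αβ/((α+β)²(α+β+1)) = 14.8·30.4/(45.2²·46.2) = 0.00476669; SD = √0.00476669 = 0.0690.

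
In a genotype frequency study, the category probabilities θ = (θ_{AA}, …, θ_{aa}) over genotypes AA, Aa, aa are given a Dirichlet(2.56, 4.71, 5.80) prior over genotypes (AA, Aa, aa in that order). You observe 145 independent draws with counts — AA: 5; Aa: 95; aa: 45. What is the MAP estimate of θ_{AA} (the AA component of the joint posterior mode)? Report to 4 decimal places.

0.0423

The Dirichlet prior is conjugate to the Multinomial likelihood: each posterior αⱼ = prior αⱼ + observed count nⱼ.
Posterior concentration: (7.56, 99.71, 50.80), total = 158.07.
Joint mode component: (α_{AA}−1)/(Σα−K) = 6.56/155.07 = 0.0423.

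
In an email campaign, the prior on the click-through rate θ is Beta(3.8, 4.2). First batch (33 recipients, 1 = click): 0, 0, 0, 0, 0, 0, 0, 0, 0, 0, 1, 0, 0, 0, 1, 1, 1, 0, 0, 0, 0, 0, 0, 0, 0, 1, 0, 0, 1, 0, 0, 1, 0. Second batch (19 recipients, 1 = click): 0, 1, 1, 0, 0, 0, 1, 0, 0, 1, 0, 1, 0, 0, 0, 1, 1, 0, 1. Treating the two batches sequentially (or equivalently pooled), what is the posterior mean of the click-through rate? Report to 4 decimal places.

The Beta prior is conjugate to a Binomial/Bernoulli likelihood; the update adds successes to α and failures to β.
After batch 1: Beta(3.8+7, 4.2+26) = Beta(10.8, 30.2).
After batch 2: Beta(10.8+8, 30.2+11) = Beta(18.8, 41.2).
Posterior mean = α/(α+β) = 18.8/60.0 = 0.3133.

0.3133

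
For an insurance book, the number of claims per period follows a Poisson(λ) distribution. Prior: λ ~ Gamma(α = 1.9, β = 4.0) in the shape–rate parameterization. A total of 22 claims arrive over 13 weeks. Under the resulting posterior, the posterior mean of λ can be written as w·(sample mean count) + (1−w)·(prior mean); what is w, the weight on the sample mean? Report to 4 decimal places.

0.7647

With a Gamma(shape α, rate β) prior, the Poisson likelihood is conjugate: the posterior is Gamma(α + ΣXᵢ, β + n).
Posterior mean = (α₀+S)/(β₀+n) = [n/(β₀+n)]·(S/n) + [β₀/(β₀+n)]·(α₀/β₀), so only n and β₀ enter the weight.
Weight on data w = n/(β₀+n) = 13/(4.0+13) = 13/17.0 = 0.7647.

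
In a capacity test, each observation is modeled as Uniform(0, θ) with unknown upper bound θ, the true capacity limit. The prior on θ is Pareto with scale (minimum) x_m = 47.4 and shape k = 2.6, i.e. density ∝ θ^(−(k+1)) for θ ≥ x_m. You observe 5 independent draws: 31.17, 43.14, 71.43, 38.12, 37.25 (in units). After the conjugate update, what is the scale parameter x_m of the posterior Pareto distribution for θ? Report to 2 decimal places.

A Pareto(scale x_m, shape k) prior on the upper bound θ of Uniform(0, θ) is conjugate: posterior is Pareto(max(x_m, max xᵢ), k + n).
Sample maximum = 71.43; prior scale x_m = 47.4 → posterior scale = max = 71.43.
Posterior shape = 2.6 + 5 = 7.6.
Posterior scale x_m = 71.43.

71.43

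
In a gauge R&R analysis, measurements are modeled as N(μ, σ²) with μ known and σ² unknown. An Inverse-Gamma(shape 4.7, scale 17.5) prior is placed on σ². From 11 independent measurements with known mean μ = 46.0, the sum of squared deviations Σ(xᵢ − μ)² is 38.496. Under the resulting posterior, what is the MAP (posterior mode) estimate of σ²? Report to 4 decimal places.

With known mean μ and an Inverse-Gamma(α, β) prior on σ², the Normal likelihood is conjugate: posterior is Inv-Gamma(α + n/2, β + Σ(xᵢ−μ)²/2).
Posterior: Inv-Gamma(4.7 + 11/2, 17.5 + 38.496/2) = Inv-Gamma(10.20, 36.7480).
Mode = β/(α+1) = 36.7480/11.20 = 3.2811.

3.2811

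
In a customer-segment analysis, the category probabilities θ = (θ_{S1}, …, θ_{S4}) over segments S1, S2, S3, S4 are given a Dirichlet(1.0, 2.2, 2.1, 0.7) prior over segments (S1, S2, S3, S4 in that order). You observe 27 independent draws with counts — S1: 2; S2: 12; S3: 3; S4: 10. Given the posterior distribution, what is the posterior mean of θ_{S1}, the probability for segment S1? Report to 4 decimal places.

0.0909

The Dirichlet prior is conjugate to the Multinomial likelihood: each posterior αⱼ = prior αⱼ + observed count nⱼ.
Posterior concentration: (3.0, 14.2, 5.1, 10.7), total = 33.0.
E[θ_{S1}|data] = α_{S1}/Σα = 3.0/33.0 = 0.0909.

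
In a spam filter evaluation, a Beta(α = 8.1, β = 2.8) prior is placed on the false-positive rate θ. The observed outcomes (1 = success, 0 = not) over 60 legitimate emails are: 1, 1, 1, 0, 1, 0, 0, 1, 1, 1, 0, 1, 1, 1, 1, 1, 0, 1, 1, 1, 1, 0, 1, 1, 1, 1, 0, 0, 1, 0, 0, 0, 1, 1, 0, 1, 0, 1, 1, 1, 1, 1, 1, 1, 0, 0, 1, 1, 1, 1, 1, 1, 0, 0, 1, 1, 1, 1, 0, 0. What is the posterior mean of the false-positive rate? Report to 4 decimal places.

0.6925

The Beta prior is conjugate to a Binomial/Bernoulli likelihood; the update adds successes to α and failures to β.
Posterior: Beta(α+k, β+n−k) = Beta(8.1+41, 2.8+19) = Beta(49.1, 21.8).
Posterior mean = α/(α+β) = 49.1/70.9 = 0.6925.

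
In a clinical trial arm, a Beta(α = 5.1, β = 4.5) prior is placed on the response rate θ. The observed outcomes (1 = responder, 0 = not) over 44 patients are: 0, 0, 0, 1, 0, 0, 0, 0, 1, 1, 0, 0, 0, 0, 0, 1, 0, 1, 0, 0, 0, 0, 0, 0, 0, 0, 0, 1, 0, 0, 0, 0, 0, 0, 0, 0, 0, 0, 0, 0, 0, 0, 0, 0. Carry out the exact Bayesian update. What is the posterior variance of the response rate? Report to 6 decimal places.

The Beta prior is conjugate to a Binomial/Bernoulli likelihood; the update adds successes to α and failures to β.
Posterior: Beta(α+k, β+n−k) = Beta(5.1+6, 4.5+38) = Beta(11.1, 42.5).
Var = αβ/((α+β)²(α+β+1)) = 11.1·42.5/(53.6²·54.6) = 0.003007.

0.003007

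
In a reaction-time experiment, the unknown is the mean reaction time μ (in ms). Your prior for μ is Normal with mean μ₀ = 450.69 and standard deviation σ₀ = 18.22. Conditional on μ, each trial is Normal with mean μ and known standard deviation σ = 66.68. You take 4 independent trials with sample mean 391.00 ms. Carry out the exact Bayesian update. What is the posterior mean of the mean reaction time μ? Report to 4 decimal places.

For Normal data with known variance σ², a Normal(μ₀, σ₀²) prior on μ is conjugate. Posterior precision = 1/σ₀² + n/σ²; posterior mean is the precision-weighted average of μ₀ and x̄.
n·x̄ = 4·391.00 = 1564.
σ₀² = 18.22² = 331.9684, σ² = 66.68² = 4446.2224; σ² + n·σ₀² = 4446.2224 + 4·331.9684 = 5774.096.
Posterior mean = (μ₀/σ₀² + n·x̄/σ²)/(1/σ₀² + n/σ²) = (σ²·μ₀ + σ₀²·n·x̄)/(σ² + n·σ₀²) = (4446.2224·450.69 + 331.9684·1564)/5774.096 = 2523066.551056/5774.096 = 436.9630.

436.9630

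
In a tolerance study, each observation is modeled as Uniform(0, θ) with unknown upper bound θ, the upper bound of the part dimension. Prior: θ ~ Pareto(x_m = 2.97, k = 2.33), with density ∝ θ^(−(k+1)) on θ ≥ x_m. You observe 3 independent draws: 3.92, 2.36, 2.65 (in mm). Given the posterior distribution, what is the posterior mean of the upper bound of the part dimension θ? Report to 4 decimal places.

4.8253

A Pareto(scale x_m, shape k) prior on the upper bound θ of Uniform(0, θ) is conjugate: posterior is Pareto(max(x_m, max xᵢ), k + n).
Sample maximum = 3.92; prior scale x_m = 2.97 → posterior scale = max = 3.92.
Posterior shape = 2.33 + 3 = 5.33.
E[θ|data] = k·x_m/(k−1) = 5.33·3.92/4.33 = 4.8253.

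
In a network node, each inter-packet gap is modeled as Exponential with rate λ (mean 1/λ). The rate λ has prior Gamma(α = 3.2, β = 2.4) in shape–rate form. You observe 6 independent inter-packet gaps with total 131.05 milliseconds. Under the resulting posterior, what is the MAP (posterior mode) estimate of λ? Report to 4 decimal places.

0.0614

With a Gamma(shape α, rate β) prior on the exponential rate λ, the posterior after n observations with total T = Σxᵢ is Gamma(α+n, β+T).
Posterior: Gamma(3.2+6, 2.4+131.05) = Gamma(9.2, 133.45).
Mode = (α−1)/β = 0.0614.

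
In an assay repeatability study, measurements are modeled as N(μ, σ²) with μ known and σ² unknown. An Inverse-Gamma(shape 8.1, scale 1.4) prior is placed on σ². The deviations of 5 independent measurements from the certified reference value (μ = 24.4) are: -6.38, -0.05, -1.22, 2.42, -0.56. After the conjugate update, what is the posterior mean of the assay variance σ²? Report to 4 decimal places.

2.6649

With known mean μ and an Inverse-Gamma(α, β) prior on σ², the Normal likelihood is conjugate: posterior is Inv-Gamma(α + n/2, β + Σ(xᵢ−μ)²/2).
Σ(xᵢ−μ)² = (-6.38)² + (-0.05)² + (-1.22)² + (2.42)² + (-0.56)² = 48.3653.
Posterior: Inv-Gamma(8.1 + 5/2, 1.4 + 48.3653/2) = Inv-Gamma(10.60, 25.58265).
E[σ²|data] = β/(α−1) = 25.58265/9.60 = 2.6649.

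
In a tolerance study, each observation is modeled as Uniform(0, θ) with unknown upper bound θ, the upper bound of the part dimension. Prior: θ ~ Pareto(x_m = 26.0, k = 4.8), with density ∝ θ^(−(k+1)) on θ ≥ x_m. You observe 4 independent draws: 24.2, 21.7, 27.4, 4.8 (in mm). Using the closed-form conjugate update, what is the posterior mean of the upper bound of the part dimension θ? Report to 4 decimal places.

A Pareto(scale x_m, shape k) prior on the upper bound θ of Uniform(0, θ) is conjugate: posterior is Pareto(max(x_m, max xᵢ), k + n).
Sample maximum = 27.4; prior scale x_m = 26.0 → posterior scale = max = 27.4.
Posterior shape = 4.8 + 4 = 8.8.
E[θ|data] = k·x_m/(k−1) = 8.8·27.4/7.8 = 30.9128.

30.9128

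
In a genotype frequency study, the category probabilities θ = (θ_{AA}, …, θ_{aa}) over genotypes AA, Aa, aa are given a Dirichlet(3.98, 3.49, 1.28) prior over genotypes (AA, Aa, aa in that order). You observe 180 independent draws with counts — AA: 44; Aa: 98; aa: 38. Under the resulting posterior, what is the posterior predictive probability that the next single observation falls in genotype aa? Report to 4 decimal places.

The Dirichlet prior is conjugate to the Multinomial likelihood: each posterior αⱼ = prior αⱼ + observed count nⱼ.
Posterior concentration: (47.98, 101.49, 39.28), total = 188.75.
P(next = aa | data) = α_{aa}/Σα = 0.2081.

0.2081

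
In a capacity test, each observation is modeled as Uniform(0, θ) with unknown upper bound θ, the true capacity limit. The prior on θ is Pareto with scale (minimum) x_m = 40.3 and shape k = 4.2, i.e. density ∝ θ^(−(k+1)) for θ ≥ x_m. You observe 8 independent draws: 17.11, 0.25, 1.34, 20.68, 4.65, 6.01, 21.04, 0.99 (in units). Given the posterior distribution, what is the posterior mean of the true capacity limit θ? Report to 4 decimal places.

43.8982

A Pareto(scale x_m, shape k) prior on the upper bound θ of Uniform(0, θ) is conjugate: posterior is Pareto(max(x_m, max xᵢ), k + n).
Sample maximum = 21.04; prior scale x_m = 40.3 → posterior scale = max = 40.30.
Posterior shape = 4.2 + 8 = 12.2.
E[θ|data] = k·x_m/(k−1) = 12.2·40.30/11.2 = 43.8982.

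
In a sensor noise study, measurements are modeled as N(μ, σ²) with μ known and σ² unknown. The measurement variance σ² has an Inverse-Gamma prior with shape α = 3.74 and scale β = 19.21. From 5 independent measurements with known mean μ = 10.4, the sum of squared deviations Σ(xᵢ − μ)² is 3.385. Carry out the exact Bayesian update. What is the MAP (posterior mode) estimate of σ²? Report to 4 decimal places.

2.8871

With known mean μ and an Inverse-Gamma(α, β) prior on σ², the Normal likelihood is conjugate: posterior is Inv-Gamma(α + n/2, β + Σ(xᵢ−μ)²/2).
Posterior: Inv-Gamma(3.74 + 5/2, 19.21 + 3.385/2) = Inv-Gamma(6.24, 20.9025).
Mode = β/(α+1) = 20.9025/7.24 = 2.8871.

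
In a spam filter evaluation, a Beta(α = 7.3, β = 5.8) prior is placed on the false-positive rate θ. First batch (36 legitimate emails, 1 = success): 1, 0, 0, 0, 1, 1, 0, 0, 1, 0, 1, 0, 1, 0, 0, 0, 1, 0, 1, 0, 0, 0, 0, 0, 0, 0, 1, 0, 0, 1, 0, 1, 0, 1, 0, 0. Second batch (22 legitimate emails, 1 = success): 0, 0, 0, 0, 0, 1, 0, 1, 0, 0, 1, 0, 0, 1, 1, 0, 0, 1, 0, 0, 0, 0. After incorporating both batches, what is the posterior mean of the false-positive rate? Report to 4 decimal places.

The Beta prior is conjugate to a Binomial/Bernoulli likelihood; the update adds successes to α and failures to β.
After batch 1: Beta(7.3+12, 5.8+24) = Beta(19.3, 29.8).
After batch 2: Beta(19.3+6, 29.8+16) = Beta(25.3, 45.8).
Posterior mean = α/(α+β) = 25.3/71.1 = 0.3558.

0.3558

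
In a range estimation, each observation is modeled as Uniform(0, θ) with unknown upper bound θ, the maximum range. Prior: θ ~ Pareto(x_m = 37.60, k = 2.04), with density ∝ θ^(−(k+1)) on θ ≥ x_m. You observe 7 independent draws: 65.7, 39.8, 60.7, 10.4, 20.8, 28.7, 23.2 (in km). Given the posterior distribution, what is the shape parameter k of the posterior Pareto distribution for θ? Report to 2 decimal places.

9.04

A Pareto(scale x_m, shape k) prior on the upper bound θ of Uniform(0, θ) is conjugate: posterior is Pareto(max(x_m, max xᵢ), k + n).
Sample maximum = 65.7; prior scale x_m = 37.60 → posterior scale = max = 65.70.
Posterior shape = 2.04 + 7 = 9.04.
Posterior shape k = 9.04.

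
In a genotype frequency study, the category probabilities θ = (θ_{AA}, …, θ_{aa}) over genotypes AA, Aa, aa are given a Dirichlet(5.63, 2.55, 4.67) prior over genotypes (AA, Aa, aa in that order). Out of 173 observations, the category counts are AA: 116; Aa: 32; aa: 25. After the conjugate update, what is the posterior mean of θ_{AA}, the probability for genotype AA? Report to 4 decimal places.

0.6545

The Dirichlet prior is conjugate to the Multinomial likelihood: each posterior αⱼ = prior αⱼ + observed count nⱼ.
Posterior concentration: (121.63, 34.55, 29.67), total = 185.85.
E[θ_{AA}|data] = α_{AA}/Σα = 121.63/185.85 = 0.6545.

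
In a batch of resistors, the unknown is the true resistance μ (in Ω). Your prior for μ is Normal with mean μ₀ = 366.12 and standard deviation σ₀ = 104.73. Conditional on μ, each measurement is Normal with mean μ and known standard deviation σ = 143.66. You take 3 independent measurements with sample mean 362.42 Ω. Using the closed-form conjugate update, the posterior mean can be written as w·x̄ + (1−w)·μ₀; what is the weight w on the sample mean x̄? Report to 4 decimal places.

For Normal data with known variance σ², a Normal(μ₀, σ₀²) prior on μ is conjugate. Posterior precision = 1/σ₀² + n/σ²; posterior mean is the precision-weighted average of μ₀ and x̄.
σ₀² = 104.73² = 10968.3729, σ² = 143.66² = 20638.1956. Prior precision 1/σ₀² = 1/10968.3729; data precision n/σ² = 3/20638.1956.
w = (n/σ²)/(1/σ₀² + n/σ²) = n·σ₀²/(σ² + n·σ₀²) = 3·10968.3729/(20638.1956 + 3·10968.3729) = 32905.1187/53543.3143 = 0.6146.

0.6146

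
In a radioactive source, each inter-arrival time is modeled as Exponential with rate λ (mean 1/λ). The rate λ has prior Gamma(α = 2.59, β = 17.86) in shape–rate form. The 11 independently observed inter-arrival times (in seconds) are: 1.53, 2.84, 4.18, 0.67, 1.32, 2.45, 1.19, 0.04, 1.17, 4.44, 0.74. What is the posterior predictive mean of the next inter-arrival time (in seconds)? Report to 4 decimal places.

3.0524

With a Gamma(shape α, rate β) prior on the exponential rate λ, the posterior after n observations with total T = Σxᵢ is Gamma(α+n, β+T).
Sum of observations T = 20.57 seconds; n = 11.
Posterior: Gamma(2.59+11, 17.86+20.57) = Gamma(13.59, 38.43).
The predictive distribution for the next observation is Lomax; its mean is β/(α−1) = 38.43/12.59 = 3.0524.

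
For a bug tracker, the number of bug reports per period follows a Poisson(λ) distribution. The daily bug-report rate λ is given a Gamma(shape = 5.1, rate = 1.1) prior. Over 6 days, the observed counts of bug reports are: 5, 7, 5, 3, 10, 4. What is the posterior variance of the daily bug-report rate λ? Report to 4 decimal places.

With a Gamma(shape α, rate β) prior, the Poisson likelihood is conjugate: the posterior is Gamma(α + ΣXᵢ, β + n).
Sum of counts S = 34 over n = 6 days.
Posterior: Gamma(α+S, β+n) = Gamma(5.1+34, 1.1+6) = Gamma(39.1, 7.1).
Var = α/β² = 39.1/7.1² = 0.7756.

0.7756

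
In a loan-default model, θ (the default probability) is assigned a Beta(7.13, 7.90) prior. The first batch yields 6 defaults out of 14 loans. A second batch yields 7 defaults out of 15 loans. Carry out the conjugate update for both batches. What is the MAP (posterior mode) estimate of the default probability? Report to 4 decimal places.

The Beta prior is conjugate to a Binomial/Bernoulli likelihood; the update adds successes to α and failures to β.
After batch 1: Beta(7.13+6, 7.90+8) = Beta(13.13, 15.90).
After batch 2: Beta(13.13+7, 15.90+8) = Beta(20.13, 23.90).
Mode of Beta(a,b) for a,b>1 is (a−1)/(a+b−2) = 19.13/42.03 = 0.4552.

0.4552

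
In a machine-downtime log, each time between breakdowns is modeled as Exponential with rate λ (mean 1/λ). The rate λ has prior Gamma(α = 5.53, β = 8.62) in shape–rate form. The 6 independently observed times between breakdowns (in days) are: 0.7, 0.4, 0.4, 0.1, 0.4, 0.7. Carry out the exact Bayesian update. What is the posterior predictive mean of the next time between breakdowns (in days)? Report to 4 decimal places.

1.0750

With a Gamma(shape α, rate β) prior on the exponential rate λ, the posterior after n observations with total T = Σxᵢ is Gamma(α+n, β+T).
Sum of observations T = 2.7 days; n = 6.
Posterior: Gamma(5.53+6, 8.62+2.7) = Gamma(11.53, 11.32).
The predictive distribution for the next observation is Lomax; its mean is β/(α−1) = 11.32/10.53 = 1.0750.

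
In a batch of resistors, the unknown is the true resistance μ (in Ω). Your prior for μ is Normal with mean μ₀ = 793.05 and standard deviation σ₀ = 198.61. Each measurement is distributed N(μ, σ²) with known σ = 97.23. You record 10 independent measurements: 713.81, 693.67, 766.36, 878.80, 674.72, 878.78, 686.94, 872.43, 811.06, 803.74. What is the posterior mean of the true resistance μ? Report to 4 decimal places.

778.3825

For Normal data with known variance σ², a Normal(μ₀, σ₀²) prior on μ is conjugate. Posterior precision = 1/σ₀² + n/σ²; posterior mean is the precision-weighted average of μ₀ and x̄.
Σxᵢ = 713.81 + 693.67 + 766.36 + 878.80 + 674.72 + 878.78 + 686.94 + 872.43 + 811.06 + 803.74 = 7780.31, so n·x̄ = 7780.31.
σ₀² = 198.61² = 39445.9321, σ² = 97.23² = 9453.6729; σ² + n·σ₀² = 9453.6729 + 10·39445.9321 = 403912.9939.
Posterior mean = (μ₀/σ₀² + n·x̄/σ²)/(1/σ₀² + n/σ²) = (σ²·μ₀ + σ₀²·n·x̄)/(σ² + n·σ₀²) = (9453.6729·793.05 + 39445.9321·7780.31)/403912.9939 = 314398815.270296/403912.9939 = 778.3825.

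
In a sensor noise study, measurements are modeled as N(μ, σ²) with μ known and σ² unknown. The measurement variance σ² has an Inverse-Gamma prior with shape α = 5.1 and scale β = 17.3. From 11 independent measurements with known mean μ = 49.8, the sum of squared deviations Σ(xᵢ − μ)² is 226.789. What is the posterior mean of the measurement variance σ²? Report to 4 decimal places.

With known mean μ and an Inverse-Gamma(α, β) prior on σ², the Normal likelihood is conjugate: posterior is Inv-Gamma(α + n/2, β + Σ(xᵢ−μ)²/2).
Posterior: Inv-Gamma(5.1 + 11/2, 17.3 + 226.789/2) = Inv-Gamma(10.60, 130.6945).
E[σ²|data] = β/(α−1) = 130.6945/9.60 = 13.6140.

13.6140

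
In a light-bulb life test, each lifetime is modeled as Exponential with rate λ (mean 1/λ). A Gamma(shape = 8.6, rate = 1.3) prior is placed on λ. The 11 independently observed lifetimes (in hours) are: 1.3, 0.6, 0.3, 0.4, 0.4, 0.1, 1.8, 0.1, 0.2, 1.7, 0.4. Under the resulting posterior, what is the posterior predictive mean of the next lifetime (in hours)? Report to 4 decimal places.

With a Gamma(shape α, rate β) prior on the exponential rate λ, the posterior after n observations with total T = Σxᵢ is Gamma(α+n, β+T).
Sum of observations T = 7.3 hours; n = 11.
Posterior: Gamma(8.6+11, 1.3+7.3) = Gamma(19.6, 8.6).
The predictive distribution for the next observation is Lomax; its mean is β/(α−1) = 8.6/18.6 = 0.4624.

0.4624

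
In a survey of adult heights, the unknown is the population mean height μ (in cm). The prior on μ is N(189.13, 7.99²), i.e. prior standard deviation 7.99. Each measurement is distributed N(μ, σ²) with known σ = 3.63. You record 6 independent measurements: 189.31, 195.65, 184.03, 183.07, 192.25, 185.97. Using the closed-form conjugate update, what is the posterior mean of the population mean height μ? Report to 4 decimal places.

For Normal data with known variance σ², a Normal(μ₀, σ₀²) prior on μ is conjugate. Posterior precision = 1/σ₀² + n/σ²; posterior mean is the precision-weighted average of μ₀ and x̄.
Σxᵢ = 189.31 + 195.65 + 184.03 + 183.07 + 192.25 + 185.97 = 1130.28, so n·x̄ = 1130.28.
σ₀² = 7.99² = 63.8401, σ² = 3.63² = 13.1769; σ² + n·σ₀² = 13.1769 + 6·63.8401 = 396.2175.
Posterior mean = (μ₀/σ₀² + n·x̄/σ²)/(1/σ₀² + n/σ²) = (σ²·μ₀ + σ₀²·n·x̄)/(σ² + n·σ₀²) = (13.1769·189.13 + 63.8401·1130.28)/396.2175 = 74649.335325/396.2175 = 188.4049.

188.4049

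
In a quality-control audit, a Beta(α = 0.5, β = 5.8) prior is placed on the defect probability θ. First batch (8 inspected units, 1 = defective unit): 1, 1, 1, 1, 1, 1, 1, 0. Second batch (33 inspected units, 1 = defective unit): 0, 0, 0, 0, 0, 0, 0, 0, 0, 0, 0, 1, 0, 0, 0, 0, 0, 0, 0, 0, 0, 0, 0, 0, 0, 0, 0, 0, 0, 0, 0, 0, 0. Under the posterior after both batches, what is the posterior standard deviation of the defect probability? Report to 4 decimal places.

0.0552

The Beta prior is conjugate to a Binomial/Bernoulli likelihood; the update adds successes to α and failures to β.
After batch 1: Beta(0.5+7, 5.8+1) = Beta(7.5, 6.8).
After batch 2: Beta(7.5+1, 6.8+32) = Beta(8.5, 38.8).
Var = αβ/((α+β)²(α+β+1)) = 8.5·38.8/(47.3²·48.3) = 0.00305198; SD = √0.00305198 = 0.0552.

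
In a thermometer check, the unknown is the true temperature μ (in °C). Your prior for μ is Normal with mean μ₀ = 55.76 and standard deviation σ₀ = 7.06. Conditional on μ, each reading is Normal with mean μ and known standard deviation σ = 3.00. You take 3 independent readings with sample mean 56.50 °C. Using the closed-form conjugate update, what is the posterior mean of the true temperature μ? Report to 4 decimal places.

56.4580

For Normal data with known variance σ², a Normal(μ₀, σ₀²) prior on μ is conjugate. Posterior precision = 1/σ₀² + n/σ²; posterior mean is the precision-weighted average of μ₀ and x̄.
n·x̄ = 3·56.50 = 169.5.
σ₀² = 7.06² = 49.8436, σ² = 3.00² = 9; σ² + n·σ₀² = 9 + 3·49.8436 = 158.5308.
Posterior mean = (μ₀/σ₀² + n·x̄/σ²)/(1/σ₀² + n/σ²) = (σ²·μ₀ + σ₀²·n·x̄)/(σ² + n·σ₀²) = (9·55.76 + 49.8436·169.5)/158.5308 = 8950.3302/158.5308 = 56.4580.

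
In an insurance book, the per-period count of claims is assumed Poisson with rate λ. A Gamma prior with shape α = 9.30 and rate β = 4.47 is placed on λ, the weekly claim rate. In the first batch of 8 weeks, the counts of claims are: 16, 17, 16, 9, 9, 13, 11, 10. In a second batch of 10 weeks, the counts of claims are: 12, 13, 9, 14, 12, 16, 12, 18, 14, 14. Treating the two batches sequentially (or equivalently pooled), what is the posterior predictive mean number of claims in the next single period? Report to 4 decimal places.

With a Gamma(shape α, rate β) prior, the Poisson likelihood is conjugate: the posterior is Gamma(α + ΣXᵢ, β + n).
Batch 1: sum of counts S = 101 over n = 8 weeks.
After batch 1: Gamma(α+S, β+n) = Gamma(9.30+101, 4.47+8) = Gamma(110.30, 12.47).
Batch 2: sum of counts S = 134 over n = 10 weeks.
After batch 2: Gamma(α+S, β+n) = Gamma(110.30+134, 12.47+10) = Gamma(244.30, 22.47).
The predictive distribution for one future period is NegBinom with mean α/β = 10.8723.

10.8723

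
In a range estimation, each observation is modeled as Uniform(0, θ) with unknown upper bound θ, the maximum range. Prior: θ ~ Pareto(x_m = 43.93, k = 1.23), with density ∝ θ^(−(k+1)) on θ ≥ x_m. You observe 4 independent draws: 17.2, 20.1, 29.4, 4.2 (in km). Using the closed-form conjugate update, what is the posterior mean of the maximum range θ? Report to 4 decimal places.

A Pareto(scale x_m, shape k) prior on the upper bound θ of Uniform(0, θ) is conjugate: posterior is Pareto(max(x_m, max xᵢ), k + n).
Sample maximum = 29.4; prior scale x_m = 43.93 → posterior scale = max = 43.93.
Posterior shape = 1.23 + 4 = 5.23.
E[θ|data] = k·x_m/(k−1) = 5.23·43.93/4.23 = 54.3153.

54.3153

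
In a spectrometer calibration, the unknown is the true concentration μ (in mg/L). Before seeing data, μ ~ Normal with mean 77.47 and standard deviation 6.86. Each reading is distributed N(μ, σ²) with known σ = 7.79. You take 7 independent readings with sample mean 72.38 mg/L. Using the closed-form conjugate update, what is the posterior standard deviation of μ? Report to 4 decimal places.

For Normal data with known variance σ², a Normal(μ₀, σ₀²) prior on μ is conjugate. Posterior precision = 1/σ₀² + n/σ²; posterior mean is the precision-weighted average of μ₀ and x̄.
σ₀² = 6.86² = 47.0596, σ² = 7.79² = 60.6841; σ² + n·σ₀² = 60.6841 + 7·47.0596 = 390.1013.
Posterior precision = 1/σ₀² + n/σ² = 1/47.0596 + 7/60.6841 = (σ² + n·σ₀²)/(σ₀²σ²) = 390.1013/(47.0596·60.6841); posterior variance σₙ² = σ₀²σ²/(σ² + n·σ₀²) = 47.0596·60.6841/390.1013 = 7.320584.
Posterior SD = √σₙ² = √(47.0596·60.6841/390.1013) = 2.7057.

2.7057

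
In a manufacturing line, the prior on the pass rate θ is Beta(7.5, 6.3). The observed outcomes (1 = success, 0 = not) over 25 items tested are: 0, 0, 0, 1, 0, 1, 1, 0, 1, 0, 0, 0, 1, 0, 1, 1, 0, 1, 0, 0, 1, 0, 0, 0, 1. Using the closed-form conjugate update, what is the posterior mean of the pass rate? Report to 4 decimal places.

The Beta prior is conjugate to a Binomial/Bernoulli likelihood; the update adds successes to α and failures to β.
Posterior: Beta(α+k, β+n−k) = Beta(7.5+10, 6.3+15) = Beta(17.5, 21.3).
Posterior mean = α/(α+β) = 17.5/38.8 = 0.4510.

0.4510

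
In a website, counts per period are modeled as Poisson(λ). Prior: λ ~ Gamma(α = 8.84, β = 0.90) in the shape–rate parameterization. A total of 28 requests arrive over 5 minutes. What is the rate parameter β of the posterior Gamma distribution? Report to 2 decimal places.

5.90

With a Gamma(shape α, rate β) prior, the Poisson likelihood is conjugate: the posterior is Gamma(α + ΣXᵢ, β + n).
Posterior: Gamma(α+S, β+n) = Gamma(8.84+28, 0.90+5) = Gamma(36.84, 5.90).
Posterior β = 5.90.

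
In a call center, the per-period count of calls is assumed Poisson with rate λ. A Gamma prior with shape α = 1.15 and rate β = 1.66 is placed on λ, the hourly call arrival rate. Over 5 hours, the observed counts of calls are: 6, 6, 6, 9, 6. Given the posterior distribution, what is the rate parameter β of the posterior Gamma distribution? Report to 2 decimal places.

With a Gamma(shape α, rate β) prior, the Poisson likelihood is conjugate: the posterior is Gamma(α + ΣXᵢ, β + n).
Sum of counts S = 33 over n = 5 hours.
Posterior: Gamma(α+S, β+n) = Gamma(1.15+33, 1.66+5) = Gamma(34.15, 6.66).
Posterior β = 6.66.

6.66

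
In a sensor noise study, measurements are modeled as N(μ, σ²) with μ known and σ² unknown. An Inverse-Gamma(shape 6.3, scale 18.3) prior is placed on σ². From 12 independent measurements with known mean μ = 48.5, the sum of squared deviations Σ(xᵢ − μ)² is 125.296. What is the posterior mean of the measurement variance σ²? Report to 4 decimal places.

With known mean μ and an Inverse-Gamma(α, β) prior on σ², the Normal likelihood is conjugate: posterior is Inv-Gamma(α + n/2, β + Σ(xᵢ−μ)²/2).
Posterior: Inv-Gamma(6.3 + 12/2, 18.3 + 125.296/2) = Inv-Gamma(12.30, 80.9480).
E[σ²|data] = β/(α−1) = 80.9480/11.30 = 7.1635.

7.1635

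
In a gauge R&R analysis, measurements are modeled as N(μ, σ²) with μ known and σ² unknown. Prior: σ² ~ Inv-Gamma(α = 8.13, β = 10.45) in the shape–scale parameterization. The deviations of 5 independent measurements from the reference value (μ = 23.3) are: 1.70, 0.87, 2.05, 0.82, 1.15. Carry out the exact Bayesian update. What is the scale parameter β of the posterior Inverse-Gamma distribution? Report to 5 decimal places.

15.37215

With known mean μ and an Inverse-Gamma(α, β) prior on σ², the Normal likelihood is conjugate: posterior is Inv-Gamma(α + n/2, β + Σ(xᵢ−μ)²/2).
Σ(xᵢ−μ)² = (1.70)² + (0.87)² + (2.05)² + (0.82)² + (1.15)² = 9.8443.
Posterior: Inv-Gamma(8.13 + 5/2, 10.45 + 9.8443/2) = Inv-Gamma(10.63, 15.37215).
Posterior β = 15.37215.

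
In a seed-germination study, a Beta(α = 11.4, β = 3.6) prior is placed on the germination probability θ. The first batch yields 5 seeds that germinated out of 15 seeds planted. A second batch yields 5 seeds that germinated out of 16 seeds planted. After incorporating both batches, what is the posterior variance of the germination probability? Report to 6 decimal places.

0.005293

The Beta prior is conjugate to a Binomial/Bernoulli likelihood; the update adds successes to α and failures to β.
After batch 1: Beta(11.4+5, 3.6+10) = Beta(16.4, 13.6).
After batch 2: Beta(16.4+5, 13.6+11) = Beta(21.4, 24.6).
Var = αβ/((α+β)²(α+β+1)) = 21.4·24.6/(46.0²·47.0) = 0.005293.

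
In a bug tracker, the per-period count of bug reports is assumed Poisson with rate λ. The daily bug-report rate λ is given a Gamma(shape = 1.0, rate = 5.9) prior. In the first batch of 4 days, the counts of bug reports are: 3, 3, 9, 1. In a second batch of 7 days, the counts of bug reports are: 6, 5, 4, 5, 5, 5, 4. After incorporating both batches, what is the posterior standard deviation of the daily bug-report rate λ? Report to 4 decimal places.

0.4226

With a Gamma(shape α, rate β) prior, the Poisson likelihood is conjugate: the posterior is Gamma(α + ΣXᵢ, β + n).
Batch 1: sum of counts S = 16 over n = 4 days.
After batch 1: Gamma(α+S, β+n) = Gamma(1.0+16, 5.9+4) = Gamma(17.0, 9.9).
Batch 2: sum of counts S = 34 over n = 7 days.
After batch 2: Gamma(α+S, β+n) = Gamma(17.0+34, 9.9+7) = Gamma(51.0, 16.9).
SD = √α/β = √51.0/16.9 = 0.4226.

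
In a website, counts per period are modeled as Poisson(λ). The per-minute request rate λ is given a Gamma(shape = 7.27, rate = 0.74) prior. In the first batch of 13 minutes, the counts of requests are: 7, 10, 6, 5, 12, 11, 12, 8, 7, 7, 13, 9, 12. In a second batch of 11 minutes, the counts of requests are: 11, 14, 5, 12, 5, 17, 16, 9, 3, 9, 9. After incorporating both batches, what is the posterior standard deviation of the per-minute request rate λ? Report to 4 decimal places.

With a Gamma(shape α, rate β) prior, the Poisson likelihood is conjugate: the posterior is Gamma(α + ΣXᵢ, β + n).
Batch 1: sum of counts S = 119 over n = 13 minutes.
After batch 1: Gamma(α+S, β+n) = Gamma(7.27+119, 0.74+13) = Gamma(126.27, 13.74).
Batch 2: sum of counts S = 110 over n = 11 minutes.
After batch 2: Gamma(α+S, β+n) = Gamma(126.27+110, 13.74+11) = Gamma(236.27, 24.74).
SD = √α/β = √236.27/24.74 = 0.6213.

0.6213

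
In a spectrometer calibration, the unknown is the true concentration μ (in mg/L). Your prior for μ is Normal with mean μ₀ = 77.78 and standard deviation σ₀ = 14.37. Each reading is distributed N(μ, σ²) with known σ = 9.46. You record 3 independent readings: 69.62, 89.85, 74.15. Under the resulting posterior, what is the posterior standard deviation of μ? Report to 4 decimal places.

5.1054

For Normal data with known variance σ², a Normal(μ₀, σ₀²) prior on μ is conjugate. Posterior precision = 1/σ₀² + n/σ²; posterior mean is the precision-weighted average of μ₀ and x̄.
σ₀² = 14.37² = 206.4969, σ² = 9.46² = 89.4916; σ² + n·σ₀² = 89.4916 + 3·206.4969 = 708.9823.
Posterior precision = 1/σ₀² + n/σ² = 1/206.4969 + 3/89.4916 = (σ² + n·σ₀²)/(σ₀²σ²) = 708.9823/(206.4969·89.4916); posterior variance σₙ² = σ₀²σ²/(σ² + n·σ₀²) = 206.4969·89.4916/708.9823 = 26.065161.
Posterior SD = √σₙ² = √(206.4969·89.4916/708.9823) = 5.1054.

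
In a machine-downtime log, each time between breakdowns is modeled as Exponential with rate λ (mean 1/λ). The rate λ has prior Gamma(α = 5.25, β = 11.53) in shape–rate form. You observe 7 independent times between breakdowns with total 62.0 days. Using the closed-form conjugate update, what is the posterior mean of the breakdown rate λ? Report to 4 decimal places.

With a Gamma(shape α, rate β) prior on the exponential rate λ, the posterior after n observations with total T = Σxᵢ is Gamma(α+n, β+T).
Posterior: Gamma(5.25+7, 11.53+62.0) = Gamma(12.25, 73.53).
Posterior mean of λ = α/β = 12.25/73.53 = 0.1666.

0.1666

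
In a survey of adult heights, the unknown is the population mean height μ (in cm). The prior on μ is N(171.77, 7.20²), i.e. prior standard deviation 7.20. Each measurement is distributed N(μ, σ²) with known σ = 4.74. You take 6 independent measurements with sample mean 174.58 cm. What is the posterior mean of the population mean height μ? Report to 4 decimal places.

174.3907

For Normal data with known variance σ², a Normal(μ₀, σ₀²) prior on μ is conjugate. Posterior precision = 1/σ₀² + n/σ²; posterior mean is the precision-weighted average of μ₀ and x̄.
n·x̄ = 6·174.58 = 1047.48.
σ₀² = 7.20² = 51.84, σ² = 4.74² = 22.4676; σ² + n·σ₀² = 22.4676 + 6·51.84 = 333.5076.
Posterior mean = (μ₀/σ₀² + n·x̄/σ²)/(1/σ₀² + n/σ²) = (σ²·μ₀ + σ₀²·n·x̄)/(σ² + n·σ₀²) = (22.4676·171.77 + 51.84·1047.48)/333.5076 = 58160.622852/333.5076 = 174.3907.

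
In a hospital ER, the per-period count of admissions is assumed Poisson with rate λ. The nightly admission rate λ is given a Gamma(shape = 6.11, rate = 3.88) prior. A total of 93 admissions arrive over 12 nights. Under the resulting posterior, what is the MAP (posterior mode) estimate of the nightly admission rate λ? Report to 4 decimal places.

6.1782

With a Gamma(shape α, rate β) prior, the Poisson likelihood is conjugate: the posterior is Gamma(α + ΣXᵢ, β + n).
Posterior: Gamma(α+S, β+n) = Gamma(6.11+93, 3.88+12) = Gamma(99.11, 15.88).
Mode of Gamma(α,β) for α≥1 is (α−1)/β = 98.11/15.88 = 6.1782.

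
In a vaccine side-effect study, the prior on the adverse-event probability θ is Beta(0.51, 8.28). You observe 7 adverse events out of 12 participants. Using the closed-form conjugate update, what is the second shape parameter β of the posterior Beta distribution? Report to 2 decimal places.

The Beta prior is conjugate to a Binomial/Bernoulli likelihood; the update adds successes to α and failures to β.
Posterior: Beta(α+k, β+n−k) = Beta(0.51+7, 8.28+5) = Beta(7.51, 13.28).
Posterior β = 13.28.

13.28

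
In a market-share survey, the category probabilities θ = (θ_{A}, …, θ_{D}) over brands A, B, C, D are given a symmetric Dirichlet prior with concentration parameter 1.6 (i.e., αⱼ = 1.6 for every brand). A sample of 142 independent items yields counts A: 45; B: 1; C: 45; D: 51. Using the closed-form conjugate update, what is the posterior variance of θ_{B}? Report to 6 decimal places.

0.000115

The Dirichlet prior is conjugate to the Multinomial likelihood: each posterior αⱼ = prior αⱼ + observed count nⱼ.
Posterior concentration: (46.6, 2.6, 46.6, 52.6), total = 148.4.
Var[θ_j] = α_j(Σα−α_j)/((Σα)²(Σα+1)) = 2.6·145.8/(148.4²·149.4) = 0.000115.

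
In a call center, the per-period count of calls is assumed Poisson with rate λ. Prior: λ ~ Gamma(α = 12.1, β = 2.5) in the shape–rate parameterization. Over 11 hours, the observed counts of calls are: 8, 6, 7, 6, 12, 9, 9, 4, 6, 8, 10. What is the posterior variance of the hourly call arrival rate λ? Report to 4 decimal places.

With a Gamma(shape α, rate β) prior, the Poisson likelihood is conjugate: the posterior is Gamma(α + ΣXᵢ, β + n).
Sum of counts S = 85 over n = 11 hours.
Posterior: Gamma(α+S, β+n) = Gamma(12.1+85, 2.5+11) = Gamma(97.1, 13.5).
Var = α/β² = 97.1/13.5² = 0.5328.

0.5328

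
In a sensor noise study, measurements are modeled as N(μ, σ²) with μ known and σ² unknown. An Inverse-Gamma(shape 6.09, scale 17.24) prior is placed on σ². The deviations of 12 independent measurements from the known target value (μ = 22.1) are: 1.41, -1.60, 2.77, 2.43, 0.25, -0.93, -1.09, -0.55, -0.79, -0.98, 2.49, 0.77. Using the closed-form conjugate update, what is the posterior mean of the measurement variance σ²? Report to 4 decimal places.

2.8585

With known mean μ and an Inverse-Gamma(α, β) prior on σ², the Normal likelihood is conjugate: posterior is Inv-Gamma(α + n/2, β + Σ(xᵢ−μ)²/2).
Σ(xᵢ−μ)² = (1.41)² + (-1.60)² + (2.77)² + (2.43)² + (0.25)² + (-0.93)² + (-1.09)² + (-0.55)² + (-0.79)² + (-0.98)² + (2.49)² + (0.77)² = 28.9214.
Posterior: Inv-Gamma(6.09 + 12/2, 17.24 + 28.9214/2) = Inv-Gamma(12.09, 31.70070).
E[σ²|data] = β/(α−1) = 31.70070/11.09 = 2.8585.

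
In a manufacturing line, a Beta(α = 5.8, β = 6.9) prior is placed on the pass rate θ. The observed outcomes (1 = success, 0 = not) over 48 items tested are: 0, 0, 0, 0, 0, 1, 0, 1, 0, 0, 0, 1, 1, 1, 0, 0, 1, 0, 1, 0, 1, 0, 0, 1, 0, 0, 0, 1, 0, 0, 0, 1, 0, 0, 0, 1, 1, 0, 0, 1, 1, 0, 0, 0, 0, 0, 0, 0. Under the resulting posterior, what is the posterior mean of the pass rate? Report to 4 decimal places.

The Beta prior is conjugate to a Binomial/Bernoulli likelihood; the update adds successes to α and failures to β.
Posterior: Beta(α+k, β+n−k) = Beta(5.8+15, 6.9+33) = Beta(20.8, 39.9).
Posterior mean = α/(α+β) = 20.8/60.7 = 0.3427.

0.3427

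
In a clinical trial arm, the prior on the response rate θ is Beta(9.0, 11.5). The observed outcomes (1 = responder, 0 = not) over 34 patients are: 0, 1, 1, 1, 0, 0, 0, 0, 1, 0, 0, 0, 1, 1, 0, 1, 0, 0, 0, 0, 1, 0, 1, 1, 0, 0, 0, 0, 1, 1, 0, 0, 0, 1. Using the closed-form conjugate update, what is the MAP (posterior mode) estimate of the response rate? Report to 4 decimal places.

The Beta prior is conjugate to a Binomial/Bernoulli likelihood; the update adds successes to α and failures to β.
Posterior: Beta(α+k, β+n−k) = Beta(9.0+13, 11.5+21) = Beta(22.0, 32.5).
Mode of Beta(a,b) for a,b>1 is (a−1)/(a+b−2) = 21.0/52.5 = 0.4000.

0.4000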